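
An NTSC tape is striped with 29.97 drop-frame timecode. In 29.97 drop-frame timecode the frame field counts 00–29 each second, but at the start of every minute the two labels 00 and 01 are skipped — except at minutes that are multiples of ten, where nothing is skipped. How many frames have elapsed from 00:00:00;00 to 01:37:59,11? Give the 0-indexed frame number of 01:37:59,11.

176205

As if non-drop at 30 labels/s: (1 × 3600 + 37 × 60 + 59) × 30 + 11 = 176381.
Minute boundaries passed: 97; those not divisible by 10: 97 − 9 = 88; dropped labels = 2 × 88 = 176.
Actual frame index = 176381 − 176 = 176205.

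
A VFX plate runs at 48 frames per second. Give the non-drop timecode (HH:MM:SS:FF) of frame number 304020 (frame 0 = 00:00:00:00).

01:45:33:36

304020 ÷ 48 = 6333 full seconds, remainder 36 frames.
6333 s = 1 h 45 min 33 s.
Timecode: 01:45:33:36.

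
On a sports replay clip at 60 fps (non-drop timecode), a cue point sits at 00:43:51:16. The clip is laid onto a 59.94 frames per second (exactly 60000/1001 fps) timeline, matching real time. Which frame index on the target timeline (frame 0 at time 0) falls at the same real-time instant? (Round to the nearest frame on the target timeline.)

Source frame index: (0×3600 + 43×60 + 51) × 60 + 16 = 157876.
Real time: 157876 / (60) = 39469/15 s.
Target frame: (39469/15) × (60000/1001) = 157876000/1001 ≈ 157718.282 → 157718.

frame 157718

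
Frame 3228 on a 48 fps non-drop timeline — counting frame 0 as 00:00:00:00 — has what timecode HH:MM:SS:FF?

3228 ÷ 48 = 67 full seconds, remainder 12 frames.
67 s = 0 h 1 min 7 s.
Timecode: 00:01:07:12.

00:01:07:12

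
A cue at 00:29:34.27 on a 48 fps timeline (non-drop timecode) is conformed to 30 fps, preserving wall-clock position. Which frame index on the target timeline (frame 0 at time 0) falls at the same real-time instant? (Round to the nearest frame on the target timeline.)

Source frame index: (0×3600 + 29×60 + 34) × 48 + 27 = 85179.
Real time: 85179 / (48) = 28393/16 s.
Target frame: (28393/16) × (30) = 425895/8 ≈ 53236.875 → 53237.

frame 53237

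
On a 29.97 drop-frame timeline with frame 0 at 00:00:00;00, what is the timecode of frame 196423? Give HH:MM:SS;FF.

Each 10-minute DF block holds 10 × 60 × 30 − 9 × 2 = 17982 frames. 196423 ÷ 17982 → 10 full blocks, remainder 16603.
Within the partial block the first minute is 1800 frames and each further minute 1798, so 9 further minute boundaries passed. Total skipped labels = 18 × 10 + 2 × 9 = 198.
Non-drop label index = 196423 + 198 = 196621; at 30 labels/s that is 01:49:14:01, i.e. DF 01:49:14;01.

01:49:14;01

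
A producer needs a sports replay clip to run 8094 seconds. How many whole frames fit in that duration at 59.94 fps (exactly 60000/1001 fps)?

485154 frames

Frames = 8094 × 60000/1001 = 485640000/1001 ≈ 485154.8452.
Complete frames: 485154.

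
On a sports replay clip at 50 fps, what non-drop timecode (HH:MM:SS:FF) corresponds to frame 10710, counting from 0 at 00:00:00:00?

10710 ÷ 50 = 214 full seconds, remainder 10 frames.
214 s = 0 h 3 min 34 s.
Timecode: 00:03:34:10.

00:03:34:10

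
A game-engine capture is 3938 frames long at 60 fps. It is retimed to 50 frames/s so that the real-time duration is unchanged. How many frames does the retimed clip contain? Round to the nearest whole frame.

Frames at target rate = 3938 × (50) / (60) = 9845/3 ≈ 3281.667.
Nearest whole frame: 3282.

3282 frames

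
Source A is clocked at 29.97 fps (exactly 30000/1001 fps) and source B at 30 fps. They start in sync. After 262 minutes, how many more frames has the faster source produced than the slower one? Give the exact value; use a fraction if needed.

471600/1001 frames

262 min = 15720 s.
A emits 30000/1001 × 15720 = 471600000/1001 frames; B emits 30 × 15720 = 471600.
Difference = 471600/1001 frames (≈ 471.1289); B is ahead of A.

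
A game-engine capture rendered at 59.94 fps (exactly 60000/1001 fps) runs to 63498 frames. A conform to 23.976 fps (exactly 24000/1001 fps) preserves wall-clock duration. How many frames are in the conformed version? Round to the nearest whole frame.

25399 frames

Frames at target rate = 63498 × (24000/1001) / (60000/1001) = 126996/5 ≈ 25399.200.
Nearest whole frame: 25399.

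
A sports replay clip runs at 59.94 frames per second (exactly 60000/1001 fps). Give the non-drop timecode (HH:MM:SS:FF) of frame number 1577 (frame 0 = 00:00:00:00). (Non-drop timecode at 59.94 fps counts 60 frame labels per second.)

1577 ÷ 60 = 26 full seconds, remainder 17 frames.
26 s = 0 h 0 min 26 s.
Timecode: 00:00:26:17.

00:00:26:17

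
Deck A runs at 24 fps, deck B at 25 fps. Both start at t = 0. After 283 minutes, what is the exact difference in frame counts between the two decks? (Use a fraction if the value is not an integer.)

283 min = 16980 s.
A emits 24 × 16980 = 407520 frames; B emits 25 × 16980 = 424500.
Difference = 16980 frames; B is ahead of A.

16980 frames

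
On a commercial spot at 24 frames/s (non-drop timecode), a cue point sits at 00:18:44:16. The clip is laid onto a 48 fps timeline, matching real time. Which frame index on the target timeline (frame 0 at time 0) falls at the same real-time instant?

Source frame index: (0×3600 + 18×60 + 44) × 24 + 16 = 26992.
Real time: 26992 / (24) = 3374/3 s.
Target frame: (3374/3) × (48) = 53984.

frame 53984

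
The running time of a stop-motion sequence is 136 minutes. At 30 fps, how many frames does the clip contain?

244800 frames

136 min = 8160 s.
Frames = 8160 × 30 = 244800.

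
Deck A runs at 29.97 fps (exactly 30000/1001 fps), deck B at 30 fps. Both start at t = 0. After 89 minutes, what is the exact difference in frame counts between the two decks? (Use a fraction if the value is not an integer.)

160200/1001 frames

89 min = 5340 s.
A emits 30000/1001 × 5340 = 160200000/1001 frames; B emits 30 × 5340 = 160200.
Difference = 160200/1001 frames (≈ 160.0400); B is ahead of A.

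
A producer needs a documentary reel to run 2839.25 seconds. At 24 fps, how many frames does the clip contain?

Frames = 2839.25 × 24 = 68142.

68142 frames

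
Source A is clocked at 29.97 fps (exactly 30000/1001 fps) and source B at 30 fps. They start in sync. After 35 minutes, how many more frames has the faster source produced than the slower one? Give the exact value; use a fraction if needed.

9000/143 frames

35 min = 2100 s.
A emits 30000/1001 × 2100 = 9000000/143 frames; B emits 30 × 2100 = 63000.
Difference = 9000/143 frames (≈ 62.9371); B is ahead of A.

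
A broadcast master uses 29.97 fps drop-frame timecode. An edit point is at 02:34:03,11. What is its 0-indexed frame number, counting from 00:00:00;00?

277023

As if non-drop at 30 labels/s: (2 × 3600 + 34 × 60 + 3) × 30 + 11 = 277301.
Minute boundaries passed: 154; those not divisible by 10: 154 − 15 = 139; dropped labels = 2 × 139 = 278.
Actual frame index = 277301 − 278 = 277023.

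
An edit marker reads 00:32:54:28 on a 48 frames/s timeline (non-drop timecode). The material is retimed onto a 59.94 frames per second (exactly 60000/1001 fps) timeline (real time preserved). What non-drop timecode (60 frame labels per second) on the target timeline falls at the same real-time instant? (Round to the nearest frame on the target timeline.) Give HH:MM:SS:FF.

Source frame index: (0×3600 + 32×60 + 54) × 48 + 28 = 94780.
Real time: 94780 / (48) = 23695/12 s.
Target frame: (23695/12) × (60000/1001) = 16925000/143 ≈ 118356.643 → 118357.
At 60 labels/s: frame 118357 → 00:32:52:37.

00:32:52:37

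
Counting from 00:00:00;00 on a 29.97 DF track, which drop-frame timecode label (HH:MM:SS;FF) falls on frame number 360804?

03:20:38;24

Each 10-minute DF block holds 10 × 60 × 30 − 9 × 2 = 17982 frames. 360804 ÷ 17982 → 20 full blocks, remainder 1164.
Within the partial block the first minute is 1800 frames and each further minute 1798, so 0 further minute boundaries passed. Total skipped labels = 18 × 20 + 2 × 0 = 360.
Non-drop label index = 360804 + 360 = 361164; at 30 labels/s that is 03:20:38:24, i.e. DF 03:20:38;24.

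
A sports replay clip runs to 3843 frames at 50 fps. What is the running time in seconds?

76.86 seconds

Running time = 3843 / (50) = 76.86 s.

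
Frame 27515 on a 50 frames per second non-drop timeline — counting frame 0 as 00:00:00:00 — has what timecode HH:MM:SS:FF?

27515 ÷ 50 = 550 full seconds, remainder 15 frames.
550 s = 0 h 9 min 10 s.
Timecode: 00:09:10:15.

00:09:10:15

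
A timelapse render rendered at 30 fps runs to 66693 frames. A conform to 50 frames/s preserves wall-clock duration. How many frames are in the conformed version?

111155 frames

Target frames = source frames × (target rate / source rate) = 66693 × (50)/(30) = 66693 × 5/3 = 111155.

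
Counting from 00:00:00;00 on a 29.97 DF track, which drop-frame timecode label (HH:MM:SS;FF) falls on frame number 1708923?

15:50:21;03

Ten DF minutes hold 17982 frames, so frame 1708923 lies in block 95 (frames 1708290–1726271) with 633 frames into that block.
The block's first minute is 1800 frames and the rest 1798 each; 633 frames reaches minute 0, so 95 × 18 + 0 × 2 = 1710 labels have been skipped so far.
Adding those back, label number 1708923 + 1710 = 1710633 at 30 labels/s is 57021 s + 3 f = 15 h 50 min 21 s frame 3, i.e. 15:50:21;03.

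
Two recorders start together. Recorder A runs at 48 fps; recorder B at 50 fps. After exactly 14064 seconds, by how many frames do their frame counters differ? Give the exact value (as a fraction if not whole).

A emits 48 × 14064 = 675072 frames; B emits 50 × 14064 = 703200.
Difference = 28128 frames; B is ahead of A.

28128 frames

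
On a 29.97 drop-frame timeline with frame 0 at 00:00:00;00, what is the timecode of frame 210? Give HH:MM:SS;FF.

Each 10-minute DF block holds 10 × 60 × 30 − 9 × 2 = 17982 frames. 210 ÷ 17982 → 0 full blocks, remainder 210.
Within the partial block the first minute is 1800 frames and each further minute 1798, so 0 further minute boundaries passed. Total skipped labels = 18 × 0 + 2 × 0 = 0.
Non-drop label index = 210 + 0 = 210; at 30 labels/s that is 00:00:07:00, i.e. DF 00:00:07;00.

00:00:07;00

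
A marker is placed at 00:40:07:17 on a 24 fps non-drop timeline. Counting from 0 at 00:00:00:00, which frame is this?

57785

Total seconds to the label: (0 × 3600 + 40 × 60 + 7) = 2407.
Frame index = 2407 × 24 + 17 = 57785.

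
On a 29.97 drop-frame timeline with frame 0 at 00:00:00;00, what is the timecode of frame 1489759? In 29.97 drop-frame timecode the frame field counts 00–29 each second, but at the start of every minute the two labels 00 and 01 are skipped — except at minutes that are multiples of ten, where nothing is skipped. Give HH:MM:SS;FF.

Each 10-minute DF block holds 10 × 60 × 30 − 9 × 2 = 17982 frames. 1489759 ÷ 17982 → 82 full blocks, remainder 15235.
Within the partial block the first minute is 1800 frames and each further minute 1798, so 8 further minute boundaries passed. Total skipped labels = 18 × 82 + 2 × 8 = 1492.
Non-drop label index = 1489759 + 1492 = 1491251; at 30 labels/s that is 13:48:28:11, i.e. DF 13:48:28;11.

13:48:28;11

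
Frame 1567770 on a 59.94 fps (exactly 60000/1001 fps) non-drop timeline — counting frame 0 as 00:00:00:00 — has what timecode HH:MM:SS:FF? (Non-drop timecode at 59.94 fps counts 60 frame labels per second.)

07:15:29:30

1567770 ÷ 60 = 26129 full seconds, remainder 30 frames.
26129 s = 7 h 15 min 29 s.
Timecode: 07:15:29:30.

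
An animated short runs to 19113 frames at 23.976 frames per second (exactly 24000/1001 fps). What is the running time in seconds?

Running time = 19113 / (24000/1001) = 797.171375 s.

797.171375 seconds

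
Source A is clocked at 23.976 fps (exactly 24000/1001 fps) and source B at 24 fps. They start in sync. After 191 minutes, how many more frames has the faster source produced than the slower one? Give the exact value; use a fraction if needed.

191 min = 11460 s.
A emits 24000/1001 × 11460 = 275040000/1001 frames; B emits 24 × 11460 = 275040.
Difference = 275040/1001 frames (≈ 274.7652); B is ahead of A.

275040/1001 frames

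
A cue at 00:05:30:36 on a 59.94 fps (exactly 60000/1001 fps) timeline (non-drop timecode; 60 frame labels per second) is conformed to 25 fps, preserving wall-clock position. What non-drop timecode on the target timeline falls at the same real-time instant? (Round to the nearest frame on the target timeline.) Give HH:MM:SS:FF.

00:05:30:23

Source frame index: (0×3600 + 5×60 + 30) × 60 + 36 = 19836.
Real time: 19836 / (60000/1001) = 1654653/5000 s.
Target frame: (1654653/5000) × (25) = 1654653/200 ≈ 8273.265 → 8273.
At 25 labels/s: frame 8273 → 00:05:30:23.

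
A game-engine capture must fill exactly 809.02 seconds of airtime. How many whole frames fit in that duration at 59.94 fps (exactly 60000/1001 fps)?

48492 frames

Frames = 809.02 × 60000/1001 = 48541200/1001 ≈ 48492.7073.
Complete frames: 48492.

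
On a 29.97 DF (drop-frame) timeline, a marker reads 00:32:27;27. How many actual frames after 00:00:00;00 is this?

58379

As if non-drop at 30 labels/s: (0 × 3600 + 32 × 60 + 27) × 30 + 27 = 58437.
Minute boundaries passed: 32; those not divisible by 10: 32 − 3 = 29; dropped labels = 2 × 29 = 58.
Actual frame index = 58437 − 58 = 58379.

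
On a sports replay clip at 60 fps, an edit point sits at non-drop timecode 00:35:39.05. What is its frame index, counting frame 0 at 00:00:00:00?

128345

Total seconds to the label: (0 × 3600 + 35 × 60 + 39) = 2139.
Frame index = 2139 × 60 + 5 = 128345.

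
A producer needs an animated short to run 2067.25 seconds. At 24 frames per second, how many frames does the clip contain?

Frames = 2067.25 × 24 = 49614.

49614 frames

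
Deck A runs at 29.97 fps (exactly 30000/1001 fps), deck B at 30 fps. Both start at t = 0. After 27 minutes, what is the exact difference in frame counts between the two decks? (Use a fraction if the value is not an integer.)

27 min = 1620 s.
A emits 30000/1001 × 1620 = 48600000/1001 frames; B emits 30 × 1620 = 48600.
Difference = 48600/1001 frames (≈ 48.5514); B is ahead of A.

48600/1001 frames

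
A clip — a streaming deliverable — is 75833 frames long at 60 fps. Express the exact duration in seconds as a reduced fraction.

Running time = 75833 ÷ (60) = 75833 × 1/60 = 75833/60 s.

75833/60 seconds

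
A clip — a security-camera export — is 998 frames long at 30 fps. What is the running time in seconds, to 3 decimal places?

33.267 seconds

Running time = 998 × 1/30 = 499/15 s ≈ 33.267 s.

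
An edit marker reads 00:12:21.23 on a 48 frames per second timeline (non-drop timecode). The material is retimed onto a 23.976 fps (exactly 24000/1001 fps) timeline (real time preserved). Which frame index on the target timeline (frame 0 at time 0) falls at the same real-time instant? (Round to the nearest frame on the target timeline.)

Source frame index: (0×3600 + 12×60 + 21) × 48 + 23 = 35591.
Real time: 35591 / (48) = 35591/48 s.
Target frame: (35591/48) × (24000/1001) = 17795500/1001 ≈ 17777.722 → 17778.

frame 17778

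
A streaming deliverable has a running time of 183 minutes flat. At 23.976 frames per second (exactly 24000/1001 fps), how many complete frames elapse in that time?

183 min = 10980 s.
Frames = 10980 × 24000/1001 = 263520000/1001 ≈ 263256.7433.
Complete frames: 263256.

263256 frames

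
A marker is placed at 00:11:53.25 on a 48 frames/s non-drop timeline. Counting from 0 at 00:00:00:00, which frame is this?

34249

Total seconds to the label: (0 × 3600 + 11 × 60 + 53) = 713.
Frame index = 713 × 48 + 25 = 34249.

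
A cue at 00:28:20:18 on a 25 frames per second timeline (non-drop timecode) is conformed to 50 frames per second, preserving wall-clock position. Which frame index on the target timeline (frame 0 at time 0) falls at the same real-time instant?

Source frame index: (0×3600 + 28×60 + 20) × 25 + 18 = 42518.
Real time: 42518 / (25) = 42518/25 s.
Target frame: (42518/25) × (50) = 85036.

frame 85036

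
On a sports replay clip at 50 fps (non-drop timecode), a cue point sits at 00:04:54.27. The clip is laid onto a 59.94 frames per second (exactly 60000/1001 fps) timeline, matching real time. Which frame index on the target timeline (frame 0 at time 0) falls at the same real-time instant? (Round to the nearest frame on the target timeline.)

frame 17655

Source frame index: (0×3600 + 4×60 + 54) × 50 + 27 = 14727.
Real time: 14727 / (50) = 14727/50 s.
Target frame: (14727/50) × (60000/1001) = 17672400/1001 ≈ 17654.745 → 17655.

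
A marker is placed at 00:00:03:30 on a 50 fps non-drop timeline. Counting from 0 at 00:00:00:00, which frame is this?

Total seconds to the label: (0 × 3600 + 0 × 60 + 3) = 3.
Frame index = 3 × 50 + 30 = 180.

180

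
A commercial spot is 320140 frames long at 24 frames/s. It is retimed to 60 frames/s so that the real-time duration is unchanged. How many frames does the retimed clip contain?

Target frames = source frames × (target rate / source rate) = 320140 × (60)/(24) = 320140 × 5/2 = 800350.

800350 frames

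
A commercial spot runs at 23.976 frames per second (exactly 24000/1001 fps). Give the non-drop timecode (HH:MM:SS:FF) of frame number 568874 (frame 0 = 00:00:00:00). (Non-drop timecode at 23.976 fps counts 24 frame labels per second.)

06:35:03:02

568874 ÷ 24 = 23703 full seconds, remainder 2 frames.
23703 s = 6 h 35 min 3 s.
Timecode: 06:35:03:02.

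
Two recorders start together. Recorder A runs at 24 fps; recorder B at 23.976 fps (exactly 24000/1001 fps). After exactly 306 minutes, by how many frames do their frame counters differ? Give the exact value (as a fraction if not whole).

440640/1001 frames

306 min = 18360 s.
A emits 24 × 18360 = 440640 frames; B emits 24000/1001 × 18360 = 440640000/1001.
Difference = 440640/1001 frames (≈ 440.1998); B is behind A.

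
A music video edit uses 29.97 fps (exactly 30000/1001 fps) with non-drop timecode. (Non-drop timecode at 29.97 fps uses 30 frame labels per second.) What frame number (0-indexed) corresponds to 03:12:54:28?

Total seconds to the label: (3 × 3600 + 12 × 60 + 54) = 11574.
Frame index = 11574 × 30 + 28 = 347248.

347248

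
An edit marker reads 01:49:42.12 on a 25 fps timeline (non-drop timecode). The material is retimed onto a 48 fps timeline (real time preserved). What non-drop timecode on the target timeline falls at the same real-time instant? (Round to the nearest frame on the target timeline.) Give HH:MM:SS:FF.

Source frame index: (1×3600 + 49×60 + 42) × 25 + 12 = 164562.
Real time: 164562 / (25) = 164562/25 s.
Target frame: (164562/25) × (48) = 7898976/25 ≈ 315959.040 → 315959.
At 48 labels/s: frame 315959 → 01:49:42:23.

01:49:42:23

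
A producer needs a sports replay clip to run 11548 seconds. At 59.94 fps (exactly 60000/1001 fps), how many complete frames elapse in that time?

692187 frames

Frames = 11548 × 60000/1001 = 692880000/1001 ≈ 692187.8122.
Complete frames: 692187.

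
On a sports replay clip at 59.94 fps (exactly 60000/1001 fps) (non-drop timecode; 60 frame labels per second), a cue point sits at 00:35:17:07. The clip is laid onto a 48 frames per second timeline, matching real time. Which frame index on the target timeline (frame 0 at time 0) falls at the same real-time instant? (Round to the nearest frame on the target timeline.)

frame 101723

Source frame index: (0×3600 + 35×60 + 17) × 60 + 7 = 127027.
Real time: 127027 / (60000/1001) = 127154027/60000 s.
Target frame: (127154027/60000) × (48) = 127154027/1250 ≈ 101723.222 → 101723.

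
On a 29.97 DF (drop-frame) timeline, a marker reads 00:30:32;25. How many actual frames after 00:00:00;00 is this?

54931

As if non-drop at 30 labels/s: (0 × 3600 + 30 × 60 + 32) × 30 + 25 = 54985.
Minute boundaries passed: 30; those not divisible by 10: 30 − 3 = 27; dropped labels = 2 × 27 = 54.
Actual frame index = 54985 − 54 = 54931.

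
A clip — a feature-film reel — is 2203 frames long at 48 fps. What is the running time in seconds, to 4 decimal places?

Running time = 2203 × 1/48 = 2203/48 s ≈ 45.8958 s.

45.8958 seconds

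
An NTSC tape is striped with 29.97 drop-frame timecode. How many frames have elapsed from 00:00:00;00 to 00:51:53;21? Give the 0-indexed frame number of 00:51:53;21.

93319

Complete 10-minute blocks: 5, each 17982 frames → 89910.
Remaining 1 whole minute in the current block: 1800 + 0 × 1798 = 1800 frames.
Within the current minute: 53 × 30 + 21 − 2 = 1609 (labels ;00/;01 skipped at this minute). Total = 89910 + 1800 + 1609 = 93319.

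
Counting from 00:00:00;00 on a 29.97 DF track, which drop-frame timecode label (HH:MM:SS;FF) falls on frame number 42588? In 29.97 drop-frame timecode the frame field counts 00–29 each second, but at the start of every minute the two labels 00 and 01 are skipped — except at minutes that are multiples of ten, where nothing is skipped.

00:23:41;00

Each 10-minute DF block holds 10 × 60 × 30 − 9 × 2 = 17982 frames. 42588 ÷ 17982 → 2 full blocks, remainder 6624.
Within the partial block the first minute is 1800 frames and each further minute 1798, so 3 further minute boundaries passed. Total skipped labels = 18 × 2 + 2 × 3 = 42.
Non-drop label index = 42588 + 42 = 42630; at 30 labels/s that is 00:23:41:00, i.e. DF 00:23:41;00.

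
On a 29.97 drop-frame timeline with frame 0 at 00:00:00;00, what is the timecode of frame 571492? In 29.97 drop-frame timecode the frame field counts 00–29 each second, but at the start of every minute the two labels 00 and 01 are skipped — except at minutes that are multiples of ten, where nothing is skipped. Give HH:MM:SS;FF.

Ten DF minutes hold 17982 frames, so frame 571492 lies in block 31 (frames 557442–575423) with 14050 frames into that block.
The block's first minute is 1800 frames and the rest 1798 each; 14050 frames reaches minute 7, so 31 × 18 + 7 × 2 = 572 labels have been skipped so far.
Adding those back, label number 571492 + 572 = 572064 at 30 labels/s is 19068 s + 24 f = 5 h 17 min 48 s frame 24, i.e. 05:17:48;24.

05:17:48;24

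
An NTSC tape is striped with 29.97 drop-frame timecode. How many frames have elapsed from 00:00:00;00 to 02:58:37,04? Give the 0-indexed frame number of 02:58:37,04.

321192

As if non-drop at 30 labels/s: (2 × 3600 + 58 × 60 + 37) × 30 + 4 = 321514.
Minute boundaries passed: 178; those not divisible by 10: 178 − 17 = 161; dropped labels = 2 × 161 = 322.
Actual frame index = 321514 − 322 = 321192.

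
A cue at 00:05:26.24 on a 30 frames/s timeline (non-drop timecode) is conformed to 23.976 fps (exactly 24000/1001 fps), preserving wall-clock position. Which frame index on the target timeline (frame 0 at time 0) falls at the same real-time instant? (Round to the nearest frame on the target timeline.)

frame 7835

Source frame index: (0×3600 + 5×60 + 26) × 30 + 24 = 9804.
Real time: 9804 / (30) = 1634/5 s.
Target frame: (1634/5) × (24000/1001) = 7843200/1001 ≈ 7835.365 → 7835.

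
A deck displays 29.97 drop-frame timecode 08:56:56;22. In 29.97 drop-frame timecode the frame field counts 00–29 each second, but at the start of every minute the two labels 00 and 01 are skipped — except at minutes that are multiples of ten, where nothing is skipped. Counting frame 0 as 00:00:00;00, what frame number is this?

Complete 10-minute blocks: 53, each 17982 frames → 953046.
Remaining 6 whole minutes in the current block: 1800 + 5 × 1798 = 10790 frames.
Within the current minute: 56 × 30 + 22 − 2 = 1700 (labels ;00/;01 skipped at this minute). Total = 953046 + 10790 + 1700 = 965536.

965536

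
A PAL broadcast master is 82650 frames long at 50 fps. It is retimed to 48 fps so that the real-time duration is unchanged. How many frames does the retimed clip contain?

79344 frames

Target frames = source frames × (target rate / source rate) = 82650 × (48)/(50) = 82650 × 24/25 = 79344.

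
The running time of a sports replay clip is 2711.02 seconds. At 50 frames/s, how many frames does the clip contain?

135551 frames

Frames = 2711.02 × 50 = 135551.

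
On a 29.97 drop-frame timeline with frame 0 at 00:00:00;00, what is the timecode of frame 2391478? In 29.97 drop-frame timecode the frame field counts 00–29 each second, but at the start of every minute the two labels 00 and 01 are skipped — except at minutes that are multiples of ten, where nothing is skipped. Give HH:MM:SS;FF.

Ten DF minutes hold 17982 frames, so frame 2391478 lies in block 132 (frames 2373624–2391605) with 17854 frames into that block.
The block's first minute is 1800 frames and the rest 1798 each; 17854 frames reaches minute 9, so 132 × 18 + 9 × 2 = 2394 labels have been skipped so far.
Adding those back, label number 2391478 + 2394 = 2393872 at 30 labels/s is 79795 s + 22 f = 22 h 9 min 55 s frame 22, i.e. 22:09:55;22.

22:09:55;22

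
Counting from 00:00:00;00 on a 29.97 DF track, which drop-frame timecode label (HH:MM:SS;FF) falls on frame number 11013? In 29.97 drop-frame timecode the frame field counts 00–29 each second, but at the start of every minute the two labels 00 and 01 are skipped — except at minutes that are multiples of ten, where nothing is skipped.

00:06:07;15

Ten DF minutes hold 17982 frames, so frame 11013 lies in block 0 (frames 0–17981) with 11013 frames into that block.
The block's first minute is 1800 frames and the rest 1798 each; 11013 frames reaches minute 6, so 0 × 18 + 6 × 2 = 12 labels have been skipped so far.
Adding those back, label number 11013 + 12 = 11025 at 30 labels/s is 367 s + 15 f = 0 h 6 min 7 s frame 15, i.e. 00:06:07;15.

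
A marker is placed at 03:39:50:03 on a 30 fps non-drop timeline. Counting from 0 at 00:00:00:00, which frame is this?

frame 395703

Total seconds to the label: (3 × 3600 + 39 × 60 + 50) = 13190.
Frame index = 13190 × 30 + 3 = 395703.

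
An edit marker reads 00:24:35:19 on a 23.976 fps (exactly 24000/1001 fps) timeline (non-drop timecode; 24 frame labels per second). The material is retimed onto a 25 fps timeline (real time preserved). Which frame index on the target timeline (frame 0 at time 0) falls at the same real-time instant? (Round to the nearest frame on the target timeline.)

Source frame index: (0×3600 + 24×60 + 35) × 24 + 19 = 35419.
Real time: 35419 / (24000/1001) = 35454419/24000 s.
Target frame: (35454419/24000) × (25) = 35454419/960 ≈ 36931.686 → 36932.

frame 36932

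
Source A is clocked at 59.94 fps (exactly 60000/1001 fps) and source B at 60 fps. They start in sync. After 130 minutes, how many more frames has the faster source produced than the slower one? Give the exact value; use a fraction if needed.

36000/77 frames

130 min = 7800 s.
A emits 60000/1001 × 7800 = 36000000/77 frames; B emits 60 × 7800 = 468000.
Difference = 36000/77 frames (≈ 467.5325); B is ahead of A.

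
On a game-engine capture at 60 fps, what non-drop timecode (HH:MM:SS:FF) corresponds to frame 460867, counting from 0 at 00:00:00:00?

460867 ÷ 60 = 7681 full seconds, remainder 7 frames.
7681 s = 2 h 8 min 1 s.
Timecode: 02:08:01:07.

02:08:01:07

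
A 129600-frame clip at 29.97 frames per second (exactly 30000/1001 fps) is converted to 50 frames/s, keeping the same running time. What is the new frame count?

216216 frames

Target frames = source frames × (target rate / source rate) = 129600 × (50)/(30000/1001) = 129600 × 1001/600 = 216216.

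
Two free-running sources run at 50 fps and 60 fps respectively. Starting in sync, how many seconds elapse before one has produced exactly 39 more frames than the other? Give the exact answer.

3.9 seconds

The gap grows by |60 − 50| = 10 frames per second.
Time for a 39-frame gap: 39 ÷ (10) = 3.9 s.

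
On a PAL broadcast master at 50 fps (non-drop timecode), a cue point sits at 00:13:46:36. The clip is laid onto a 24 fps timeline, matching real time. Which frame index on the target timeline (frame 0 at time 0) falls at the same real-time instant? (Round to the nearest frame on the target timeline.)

Source frame index: (0×3600 + 13×60 + 46) × 50 + 36 = 41336.
Real time: 41336 / (50) = 20668/25 s.
Target frame: (20668/25) × (24) = 496032/25 ≈ 19841.280 → 19841.

frame 19841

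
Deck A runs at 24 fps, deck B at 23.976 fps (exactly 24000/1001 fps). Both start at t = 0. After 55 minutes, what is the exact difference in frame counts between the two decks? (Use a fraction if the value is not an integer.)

55 min = 3300 s.
A emits 24 × 3300 = 79200 frames; B emits 24000/1001 × 3300 = 7200000/91.
Difference = 7200/91 frames (≈ 79.1209); B is behind A.

7200/91 frames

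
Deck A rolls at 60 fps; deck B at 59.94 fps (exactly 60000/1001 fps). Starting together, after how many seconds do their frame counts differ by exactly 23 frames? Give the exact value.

23023/60 seconds

The gap grows by |60000/1001 − 60| = 60/1001 frames per second.
Time for a 23-frame gap: 23 ÷ (60/1001) = 23023/60 s.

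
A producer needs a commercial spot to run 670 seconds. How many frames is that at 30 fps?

Frames = 670 × 30 = 20100.

20100 frames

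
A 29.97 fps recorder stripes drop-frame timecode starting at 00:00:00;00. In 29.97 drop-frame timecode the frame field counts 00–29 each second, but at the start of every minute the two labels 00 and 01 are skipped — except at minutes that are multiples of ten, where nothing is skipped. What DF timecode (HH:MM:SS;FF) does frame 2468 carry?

Ten DF minutes hold 17982 frames, so frame 2468 lies in block 0 (frames 0–17981) with 2468 frames into that block.
The block's first minute is 1800 frames and the rest 1798 each; 2468 frames reaches minute 1, so 0 × 18 + 1 × 2 = 2 labels have been skipped so far.
Adding those back, label number 2468 + 2 = 2470 at 30 labels/s is 82 s + 10 f = 0 h 1 min 22 s frame 10, i.e. 00:01:22;10.

00:01:22;10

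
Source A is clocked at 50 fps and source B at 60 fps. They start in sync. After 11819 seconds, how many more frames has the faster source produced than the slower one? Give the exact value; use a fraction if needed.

118190 frames

A emits 50 × 11819 = 590950 frames; B emits 60 × 11819 = 709140.
Difference = 118190 frames; B is ahead of A.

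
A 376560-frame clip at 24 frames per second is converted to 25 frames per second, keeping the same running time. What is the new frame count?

392250 frames

Target frames = source frames × (target rate / source rate) = 376560 × (25)/(24) = 376560 × 25/24 = 392250.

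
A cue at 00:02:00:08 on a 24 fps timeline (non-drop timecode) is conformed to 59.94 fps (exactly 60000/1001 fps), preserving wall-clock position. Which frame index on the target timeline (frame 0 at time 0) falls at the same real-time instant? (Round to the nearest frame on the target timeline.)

Source frame index: (0×3600 + 2×60 + 0) × 24 + 8 = 2888.
Real time: 2888 / (24) = 361/3 s.
Target frame: (361/3) × (60000/1001) = 7220000/1001 ≈ 7212.787 → 7213.

frame 7213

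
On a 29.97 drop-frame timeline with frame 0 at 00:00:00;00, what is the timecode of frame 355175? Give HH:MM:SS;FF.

Ten DF minutes hold 17982 frames, so frame 355175 lies in block 19 (frames 341658–359639) with 13517 frames into that block.
The block's first minute is 1800 frames and the rest 1798 each; 13517 frames reaches minute 7, so 19 × 18 + 7 × 2 = 356 labels have been skipped so far.
Adding those back, label number 355175 + 356 = 355531 at 30 labels/s is 11851 s + 1 f = 3 h 17 min 31 s frame 1, i.e. 03:17:31;01.

03:17:31;01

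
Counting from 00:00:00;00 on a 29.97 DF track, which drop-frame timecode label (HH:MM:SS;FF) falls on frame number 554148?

05:08:10;04

Ten DF minutes hold 17982 frames, so frame 554148 lies in block 30 (frames 539460–557441) with 14688 frames into that block.
The block's first minute is 1800 frames and the rest 1798 each; 14688 frames reaches minute 8, so 30 × 18 + 8 × 2 = 556 labels have been skipped so far.
Adding those back, label number 554148 + 556 = 554704 at 30 labels/s is 18490 s + 4 f = 5 h 8 min 10 s frame 4, i.e. 05:08:10;04.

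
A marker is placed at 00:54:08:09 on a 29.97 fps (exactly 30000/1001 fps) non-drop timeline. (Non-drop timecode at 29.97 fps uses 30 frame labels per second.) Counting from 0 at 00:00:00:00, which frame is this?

Total seconds to the label: (0 × 3600 + 54 × 60 + 8) = 3248.
Frame index = 3248 × 30 + 9 = 97449.

97449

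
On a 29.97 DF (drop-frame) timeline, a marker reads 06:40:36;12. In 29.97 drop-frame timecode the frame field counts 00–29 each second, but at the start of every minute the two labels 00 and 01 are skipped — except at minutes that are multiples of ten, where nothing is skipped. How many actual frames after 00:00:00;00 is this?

As if non-drop at 30 labels/s: (6 × 3600 + 40 × 60 + 36) × 30 + 12 = 721092.
Minute boundaries passed: 400; those not divisible by 10: 400 − 40 = 360; dropped labels = 2 × 360 = 720.
Actual frame index = 721092 − 720 = 720372.

720372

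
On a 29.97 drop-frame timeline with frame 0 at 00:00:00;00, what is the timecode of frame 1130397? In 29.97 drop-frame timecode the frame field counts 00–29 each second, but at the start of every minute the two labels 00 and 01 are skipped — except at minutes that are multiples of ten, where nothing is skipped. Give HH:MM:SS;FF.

Each 10-minute DF block holds 10 × 60 × 30 − 9 × 2 = 17982 frames. 1130397 ÷ 17982 → 62 full blocks, remainder 15513.
Within the partial block the first minute is 1800 frames and each further minute 1798, so 8 further minute boundaries passed. Total skipped labels = 18 × 62 + 2 × 8 = 1132.
Non-drop label index = 1130397 + 1132 = 1131529; at 30 labels/s that is 10:28:37:19, i.e. DF 10:28:37;19.

10:28:37;19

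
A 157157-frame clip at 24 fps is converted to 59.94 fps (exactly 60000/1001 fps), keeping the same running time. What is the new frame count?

392500 frames

Target frames = source frames × (target rate / source rate) = 157157 × (60000/1001)/(24) = 157157 × 2500/1001 = 392500.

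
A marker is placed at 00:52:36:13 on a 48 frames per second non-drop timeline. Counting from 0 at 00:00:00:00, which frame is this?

Total seconds to the label: (0 × 3600 + 52 × 60 + 36) = 3156.
Frame index = 3156 × 48 + 13 = 151501.

151501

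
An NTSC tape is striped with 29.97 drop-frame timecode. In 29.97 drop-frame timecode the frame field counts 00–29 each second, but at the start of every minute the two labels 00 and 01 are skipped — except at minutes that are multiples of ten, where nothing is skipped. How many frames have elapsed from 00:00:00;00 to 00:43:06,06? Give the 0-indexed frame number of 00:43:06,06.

77508

Complete 10-minute blocks: 4, each 17982 frames → 71928.
Remaining 3 whole minutes in the current block: 1800 + 2 × 1798 = 5396 frames.
Within the current minute: 6 × 30 + 6 − 2 = 184 (labels ;00/;01 skipped at this minute). Total = 71928 + 5396 + 184 = 77508.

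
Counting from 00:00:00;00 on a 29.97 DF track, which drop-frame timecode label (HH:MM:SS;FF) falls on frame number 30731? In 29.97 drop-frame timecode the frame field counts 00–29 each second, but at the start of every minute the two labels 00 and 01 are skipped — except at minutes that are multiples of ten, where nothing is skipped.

Each 10-minute DF block holds 10 × 60 × 30 − 9 × 2 = 17982 frames. 30731 ÷ 17982 → 1 full block, remainder 12749.
Within the partial block the first minute is 1800 frames and each further minute 1798, so 7 further minute boundaries passed. Total skipped labels = 18 × 1 + 2 × 7 = 32.
Non-drop label index = 30731 + 32 = 30763; at 30 labels/s that is 00:17:05:13, i.e. DF 00:17:05;13.

00:17:05;13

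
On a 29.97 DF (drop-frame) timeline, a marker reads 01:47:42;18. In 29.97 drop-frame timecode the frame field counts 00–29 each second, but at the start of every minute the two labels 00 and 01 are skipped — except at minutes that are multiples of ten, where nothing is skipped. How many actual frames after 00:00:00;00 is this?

193684

Complete 10-minute blocks: 10, each 17982 frames → 179820.
Remaining 7 whole minutes in the current block: 1800 + 6 × 1798 = 12588 frames.
Within the current minute: 42 × 30 + 18 − 2 = 1276 (labels ;00/;01 skipped at this minute). Total = 179820 + 12588 + 1276 = 193684.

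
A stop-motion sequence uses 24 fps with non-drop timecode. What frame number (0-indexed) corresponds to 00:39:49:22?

57358

Total seconds to the label: (0 × 3600 + 39 × 60 + 49) = 2389.
Frame index = 2389 × 24 + 22 = 57358.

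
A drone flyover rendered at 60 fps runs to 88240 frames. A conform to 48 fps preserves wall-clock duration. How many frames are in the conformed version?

Target frames = source frames × (target rate / source rate) = 88240 × (48)/(60) = 88240 × 4/5 = 70592.

70592 frames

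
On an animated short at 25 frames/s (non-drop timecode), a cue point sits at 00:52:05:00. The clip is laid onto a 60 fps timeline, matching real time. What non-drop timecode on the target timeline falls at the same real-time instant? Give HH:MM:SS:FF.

00:52:05:00

Source frame index: (0×3600 + 52×60 + 5) × 25 + 0 = 78125.
Real time: 78125 / (25) = 3125 s.
Target frame: (3125) × (60) = 187500.
At 60 labels/s: frame 187500 → 00:52:05:00.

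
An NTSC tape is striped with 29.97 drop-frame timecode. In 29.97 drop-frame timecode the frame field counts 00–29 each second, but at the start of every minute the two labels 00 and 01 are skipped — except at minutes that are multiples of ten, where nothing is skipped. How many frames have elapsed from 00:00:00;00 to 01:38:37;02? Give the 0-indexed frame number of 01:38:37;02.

Complete 10-minute blocks: 9, each 17982 frames → 161838.
Remaining 8 whole minutes in the current block: 1800 + 7 × 1798 = 14386 frames.
Within the current minute: 37 × 30 + 2 − 2 = 1110 (labels ;00/;01 skipped at this minute). Total = 161838 + 14386 + 1110 = 177334.

177334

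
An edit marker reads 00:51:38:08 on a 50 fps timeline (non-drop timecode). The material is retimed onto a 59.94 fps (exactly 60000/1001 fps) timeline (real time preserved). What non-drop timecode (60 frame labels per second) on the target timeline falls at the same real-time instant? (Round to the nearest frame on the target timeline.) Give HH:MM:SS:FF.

Source frame index: (0×3600 + 51×60 + 38) × 50 + 8 = 154908.
Real time: 154908 / (50) = 77454/25 s.
Target frame: (77454/25) × (60000/1001) = 14299200/77 ≈ 185703.896 → 185704.
At 60 labels/s: frame 185704 → 00:51:35:04.

00:51:35:04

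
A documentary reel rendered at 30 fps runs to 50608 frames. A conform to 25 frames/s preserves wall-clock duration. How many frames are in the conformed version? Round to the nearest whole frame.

Frames at target rate = 50608 × (25) / (30) = 126520/3 ≈ 42173.333.
Nearest whole frame: 42173.

42173 frames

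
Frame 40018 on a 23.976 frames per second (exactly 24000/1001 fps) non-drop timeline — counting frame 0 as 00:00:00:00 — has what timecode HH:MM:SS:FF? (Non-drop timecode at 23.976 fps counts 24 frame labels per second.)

40018 ÷ 24 = 1667 full seconds, remainder 10 frames.
1667 s = 0 h 27 min 47 s.
Timecode: 00:27:47:10.

00:27:47:10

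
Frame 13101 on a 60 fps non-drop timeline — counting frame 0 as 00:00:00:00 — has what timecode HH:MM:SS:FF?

00:03:38:21

13101 ÷ 60 = 218 full seconds, remainder 21 frames.
218 s = 0 h 3 min 38 s.
Timecode: 00:03:38:21.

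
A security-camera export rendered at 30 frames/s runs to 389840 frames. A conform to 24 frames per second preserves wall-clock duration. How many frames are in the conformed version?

Frames at target rate = 389840 × (24) / (30) = 311872.

311872 frames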